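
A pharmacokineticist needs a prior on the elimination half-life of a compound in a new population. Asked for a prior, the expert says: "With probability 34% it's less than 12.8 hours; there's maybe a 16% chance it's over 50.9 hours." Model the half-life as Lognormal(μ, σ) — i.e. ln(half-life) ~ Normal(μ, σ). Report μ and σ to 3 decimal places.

If T ~ Lognormal(μ,σ) then ln T ~ Normal(μ,σ), so the p-quantile of ln T is μ + z_p·σ.
ln(12.8) = 2.549 and ln(50.9) = 3.93; z_{0.34} = -0.4125, z_{0.84} = 0.9945.
σ = (3.93 − 2.549)/(0.9945 − (-0.4125)) = 0.981.
μ = 2.549 − (-0.4125)·0.981 = 2.954.

μ ≈ 2.954, σ ≈ 0.981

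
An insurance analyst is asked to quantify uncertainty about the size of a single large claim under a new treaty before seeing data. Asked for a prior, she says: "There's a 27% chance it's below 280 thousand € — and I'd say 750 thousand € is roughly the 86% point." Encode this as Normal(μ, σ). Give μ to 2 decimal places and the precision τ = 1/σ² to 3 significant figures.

μ = 450.11, τ = 1.3e-05

For Normal(μ,σ), the p-quantile is μ + z_p·σ. Here z_{0.27} = -0.6128, z_{0.86} = 1.08.
So 280 = μ − 0.6128σ and 750 = μ + 1.08σ.
Subtracting: σ = (750 − 280)/(1.08 − (-0.6128)) = 277.59.
Then μ = 280 − (-0.6128)·277.59 = 450.11.
Precision τ = 1/σ² = 1/277.6² = 1.3e-05.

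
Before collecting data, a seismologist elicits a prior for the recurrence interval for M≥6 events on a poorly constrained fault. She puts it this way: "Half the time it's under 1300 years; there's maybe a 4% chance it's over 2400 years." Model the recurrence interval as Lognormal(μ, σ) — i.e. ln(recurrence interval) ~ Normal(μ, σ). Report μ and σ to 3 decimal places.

μ ≈ 7.170, σ ≈ 0.350

If T ~ Lognormal(μ,σ) then ln T ~ Normal(μ,σ), so the p-quantile of ln T is μ + z_p·σ.
ln(1300) = 7.17 and ln(2400) = 7.783; z_{0.5} = 0, z_{0.96} = 1.751.
σ = (7.783 − 7.17)/(1.751 − (0)) = 0.350.
μ = 7.17 − (0)·0.350 = 7.170.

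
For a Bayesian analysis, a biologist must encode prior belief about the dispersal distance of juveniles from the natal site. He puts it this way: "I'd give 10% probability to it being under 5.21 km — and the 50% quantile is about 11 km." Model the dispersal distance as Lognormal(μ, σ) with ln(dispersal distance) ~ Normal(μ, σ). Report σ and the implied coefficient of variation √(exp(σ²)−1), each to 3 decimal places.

If T ~ Lognormal(μ,σ) then ln T ~ Normal(μ,σ), so the p-quantile of ln T is μ + z_p·σ.
ln(5.21) = 1.651 and ln(11) = 2.398; z_{0.1} = -1.282, z_{0.5} = 0.
σ = (2.398 − 1.651)/(0 − (-1.282)) = 0.583.
μ = 1.651 − (-1.282)·0.583 = 2.398.
CV = √(exp(σ²)−1) = √(exp(0.3400)−1) = 0.636.

σ ≈ 0.583, CV ≈ 0.636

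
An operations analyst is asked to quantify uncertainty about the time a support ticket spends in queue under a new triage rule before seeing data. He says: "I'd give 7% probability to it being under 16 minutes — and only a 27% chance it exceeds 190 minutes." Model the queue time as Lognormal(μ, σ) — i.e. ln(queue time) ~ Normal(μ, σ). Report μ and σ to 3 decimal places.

If T ~ Lognormal(μ,σ) then ln T ~ Normal(μ,σ), so the p-quantile of ln T is μ + z_p·σ.
ln(16) = 2.773 and ln(190) = 5.247; z_{0.07} = -1.476, z_{0.73} = 0.6128.
σ = (5.247 − 2.773)/(0.6128 − (-1.476)) = 1.185.
μ = 2.773 − (-1.476)·1.185 = 4.521.

μ ≈ 4.521, σ ≈ 1.185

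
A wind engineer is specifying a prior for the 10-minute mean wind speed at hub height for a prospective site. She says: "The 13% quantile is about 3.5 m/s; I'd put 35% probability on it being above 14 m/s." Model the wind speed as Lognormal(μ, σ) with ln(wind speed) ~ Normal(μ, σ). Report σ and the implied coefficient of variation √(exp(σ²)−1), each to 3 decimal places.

If T ~ Lognormal(μ,σ) then ln T ~ Normal(μ,σ), so the p-quantile of ln T is μ + z_p·σ.
ln(3.5) = 1.253 and ln(14) = 2.639; z_{0.13} = -1.126, z_{0.65} = 0.3853.
σ = (2.639 − 1.253)/(0.3853 − (-1.126)) = 0.917.
μ = 1.253 − (-1.126)·0.917 = 2.286.
CV = √(exp(σ²)−1) = √(exp(0.8410)−1) = 1.148.

σ ≈ 0.917, CV ≈ 1.148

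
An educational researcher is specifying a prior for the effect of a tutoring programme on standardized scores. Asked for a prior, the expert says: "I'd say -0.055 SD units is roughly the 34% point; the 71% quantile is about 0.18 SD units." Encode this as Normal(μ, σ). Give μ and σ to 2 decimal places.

The p-quantile of Normal(μ,σ) is μ + z_p·σ, with z_{0.34} = -0.4125 and z_{0.71} = 0.5534.
Eliminate σ: μ = (z₂·x₁ − z₁·x₂)/(z₂ − z₁) = (0.5534·-0.055 − (-0.4125)·0.18)/0.9658 = 0.05.
Then σ = (x₂ − x₁)/(z₂ − z₁) = (0.18 − -0.055)/0.9658 = 0.24.

μ = 0.05, σ = 0.24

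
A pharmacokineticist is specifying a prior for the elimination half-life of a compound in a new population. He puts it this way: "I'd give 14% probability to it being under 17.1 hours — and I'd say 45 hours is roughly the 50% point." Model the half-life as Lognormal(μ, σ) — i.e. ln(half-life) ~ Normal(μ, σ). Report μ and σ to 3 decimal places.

μ ≈ 3.807, σ ≈ 0.896

If T ~ Lognormal(μ,σ) then ln T ~ Normal(μ,σ), so the p-quantile of ln T is μ + z_p·σ.
ln(17.1) = 2.839 and ln(45) = 3.807; z_{0.14} = -1.08, z_{0.5} = 0.
σ = (3.807 − 2.839)/(0 − (-1.08)) = 0.896.
μ = 2.839 − (-1.08)·0.896 = 3.807.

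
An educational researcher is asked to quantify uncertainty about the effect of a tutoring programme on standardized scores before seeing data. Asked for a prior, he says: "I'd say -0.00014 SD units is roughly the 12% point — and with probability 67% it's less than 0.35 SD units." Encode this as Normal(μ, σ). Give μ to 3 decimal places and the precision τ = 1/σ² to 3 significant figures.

μ = 0.255, τ = 21.3

For Normal(μ,σ), the p-quantile is μ + z_p·σ. Here z_{0.12} = -1.175, z_{0.67} = 0.4399.
So -0.00014 = μ − 1.175σ and 0.35 = μ + 0.4399σ.
Subtracting: σ = (0.35 − -0.00014)/(0.4399 − (-1.175)) = 0.217.
Then μ = -0.00014 − (-1.175)·0.217 = 0.255.
Precision τ = 1/σ² = 1/0.2168² = 21.3.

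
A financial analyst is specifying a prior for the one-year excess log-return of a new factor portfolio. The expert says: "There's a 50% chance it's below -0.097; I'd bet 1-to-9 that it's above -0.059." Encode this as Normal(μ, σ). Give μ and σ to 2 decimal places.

μ = -0.10, σ = 0.03

The p-quantile of Normal(μ,σ) is μ + z_p·σ, with z_{0.5} = 0 and z_{0.9} = 1.282.
Eliminate σ: μ = (z₂·x₁ − z₁·x₂)/(z₂ − z₁) = (1.282·-0.097 − (0)·-0.059)/1.282 = -0.10.
Then σ = (x₂ − x₁)/(z₂ − z₁) = (-0.059 − -0.097)/1.282 = 0.03.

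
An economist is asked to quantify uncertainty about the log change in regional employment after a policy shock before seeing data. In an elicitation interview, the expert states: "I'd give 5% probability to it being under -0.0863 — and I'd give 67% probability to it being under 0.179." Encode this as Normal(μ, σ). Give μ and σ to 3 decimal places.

The p-quantile of Normal(μ,σ) is μ + z_p·σ, with z_{0.05} = -1.645 and z_{0.67} = 0.4399.
Eliminate σ: μ = (z₂·x₁ − z₁·x₂)/(z₂ − z₁) = (0.4399·-0.0863 − (-1.645)·0.179)/2.085 = 0.123.
Then σ = (x₂ − x₁)/(z₂ − z₁) = (0.179 − -0.0863)/2.085 = 0.127.

μ = 0.123, σ = 0.127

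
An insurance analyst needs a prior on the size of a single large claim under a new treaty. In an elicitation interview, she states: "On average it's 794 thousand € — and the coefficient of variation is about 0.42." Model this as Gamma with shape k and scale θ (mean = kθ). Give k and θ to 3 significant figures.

For Gamma(k, scale θ): mean = kθ, variance = kθ², so CV = 1/√k.
CV = 0.42, hence k = 1/CV² = 5.67.
Then θ = mean/k = 794/5.67 = 140.

k ≈ 5.67, θ ≈ 140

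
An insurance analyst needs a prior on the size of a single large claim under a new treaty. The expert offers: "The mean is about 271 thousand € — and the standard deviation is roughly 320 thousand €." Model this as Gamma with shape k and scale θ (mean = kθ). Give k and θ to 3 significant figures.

k ≈ 0.717, θ ≈ 378

For Gamma(k, scale θ): mean = kθ, variance = kθ², so CV = 1/√k.
CV = SD/mean = 320/271 = 1.181, hence k = 1/CV² = 0.717.
Then θ = mean/k = 271/0.717 = 378.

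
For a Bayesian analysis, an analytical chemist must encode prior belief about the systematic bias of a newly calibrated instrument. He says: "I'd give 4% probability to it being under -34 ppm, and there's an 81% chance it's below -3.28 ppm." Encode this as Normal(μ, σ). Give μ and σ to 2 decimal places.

μ = -13.54, σ = 11.69

For Normal(μ,σ), the p-quantile is μ + z_p·σ. Here z_{0.04} = -1.751, z_{0.81} = 0.8779.
So -34 = μ − 1.751σ and -3.28 = μ + 0.8779σ.
Subtracting: σ = (-3.28 − -34)/(0.8779 − (-1.751)) = 11.69.
Then μ = -34 − (-1.751)·11.69 = -13.54.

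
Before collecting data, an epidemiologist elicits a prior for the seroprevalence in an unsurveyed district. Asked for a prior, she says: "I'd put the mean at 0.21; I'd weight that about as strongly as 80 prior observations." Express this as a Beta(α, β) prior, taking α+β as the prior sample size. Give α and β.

Under the effective-sample-size interpretation, Beta(α, β) has prior mean α/(α+β) and prior sample size α+β.
So α+β = 80 and α/(α+β) = 0.21, giving α = 0.21·80 = 16.8 and β = 80 − 16.8 = 63.2.

α = 16.8, β = 63.2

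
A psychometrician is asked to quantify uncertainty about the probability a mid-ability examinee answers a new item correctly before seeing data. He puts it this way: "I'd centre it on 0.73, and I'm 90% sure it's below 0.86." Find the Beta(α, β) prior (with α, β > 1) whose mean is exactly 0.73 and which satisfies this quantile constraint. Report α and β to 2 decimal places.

α ≈ 12.20, β ≈ 4.51

With mean 0.73 fixed, write α = 0.73s, β = 0.27s where s = α+β.
Need P(θ < 0.86) = 0.9 under Beta(0.73s, 0.27s). Normal approximation: (q−m)/√(m(1−m)/s) ≈ z_{0.9} = 1.28, so s ≈ 0.73·0.27·(1.28)²/(0.86−0.73)² = 19.2.
At s = 19.2: P(θ<0.86) ≈ 0.917. Adjusting to match 0.9 gives s ≈ 16.72.
So α = 0.73·16.72 ≈ 12.20, β = 0.27·16.72 ≈ 4.51.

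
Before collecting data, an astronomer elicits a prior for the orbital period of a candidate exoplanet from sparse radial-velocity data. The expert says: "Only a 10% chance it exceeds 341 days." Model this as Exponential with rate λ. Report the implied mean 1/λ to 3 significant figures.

P(T > 341.0) = e^(−λ·341.0) = 0.1, so λ = −ln(0.1)/341.0 = 0.00675.
Mean = 1/λ = 148 days.

mean ≈ 148 days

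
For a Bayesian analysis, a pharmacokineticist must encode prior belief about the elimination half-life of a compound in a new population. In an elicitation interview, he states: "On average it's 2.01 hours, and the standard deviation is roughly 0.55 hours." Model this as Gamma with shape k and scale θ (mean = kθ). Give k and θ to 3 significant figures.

k ≈ 13.4, θ ≈ 0.15

For Gamma(k, scale θ): mean = kθ, variance = kθ², so CV = 1/√k.
CV = SD/mean = 0.55/2.01 = 0.2736, hence k = 1/CV² = 13.4.
Then θ = mean/k = 2.01/13.4 = 0.15.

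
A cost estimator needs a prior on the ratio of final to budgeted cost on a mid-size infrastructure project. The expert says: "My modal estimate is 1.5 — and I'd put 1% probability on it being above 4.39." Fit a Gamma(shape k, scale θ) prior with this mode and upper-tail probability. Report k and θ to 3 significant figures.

Gamma(k,θ) with k>1 has mode (k−1)θ, so θ = 1.5/(k−1).
Need P(X < 4.39) = 0.99 with θ tied to k this way. Start at k = 2, θ = 1.5: P(X<4.39) ≈ 0.790.
Too low — raise k to concentrate. Iterating converges to k ≈ 4.93.
Then θ = 1.5/(4.93−1) ≈ 0.382.

k ≈ 4.93, θ ≈ 0.382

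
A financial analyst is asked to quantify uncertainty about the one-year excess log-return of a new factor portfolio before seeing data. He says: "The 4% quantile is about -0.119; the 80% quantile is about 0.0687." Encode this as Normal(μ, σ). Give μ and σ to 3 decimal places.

The p-quantile of Normal(μ,σ) is μ + z_p·σ, with z_{0.04} = -1.751 and z_{0.8} = 0.8416.
Eliminate σ: μ = (z₂·x₁ − z₁·x₂)/(z₂ − z₁) = (0.8416·-0.119 − (-1.751)·0.0687)/2.592 = 0.008.
Then σ = (x₂ − x₁)/(z₂ − z₁) = (0.0687 − -0.119)/2.592 = 0.072.

μ = 0.008, σ = 0.072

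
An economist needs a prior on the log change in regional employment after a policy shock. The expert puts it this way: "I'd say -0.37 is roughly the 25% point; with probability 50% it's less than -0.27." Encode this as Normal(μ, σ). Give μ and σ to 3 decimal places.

For Normal(μ,σ), the p-quantile is μ + z_p·σ. Here z_{0.25} = -0.6745, z_{0.5} = 0.
So -0.37 = μ − 0.6745σ and -0.27 = μ + 0σ.
Subtracting: σ = (-0.27 − -0.37)/(0 − (-0.6745)) = 0.148.
Then μ = -0.37 − (-0.6745)·0.148 = -0.270.

μ = -0.270, σ = 0.148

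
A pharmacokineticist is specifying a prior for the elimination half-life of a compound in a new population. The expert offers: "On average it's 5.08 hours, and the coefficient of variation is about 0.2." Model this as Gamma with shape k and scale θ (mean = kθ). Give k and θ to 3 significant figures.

k ≈ 25, θ ≈ 0.203

For Gamma(k, scale θ): mean = kθ, variance = kθ², so CV = 1/√k.
CV = 0.2, hence k = 1/CV² = 25.
Then θ = mean/k = 5.08/25 = 0.203.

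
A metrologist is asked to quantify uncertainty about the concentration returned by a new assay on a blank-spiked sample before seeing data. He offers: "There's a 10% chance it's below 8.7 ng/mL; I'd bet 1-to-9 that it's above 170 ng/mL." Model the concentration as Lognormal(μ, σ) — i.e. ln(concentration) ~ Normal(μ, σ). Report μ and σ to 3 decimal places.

If T ~ Lognormal(μ,σ) then ln T ~ Normal(μ,σ), so the p-quantile of ln T is μ + z_p·σ.
ln(8.7) = 2.163 and ln(170) = 5.136; z_{0.1} = -1.282, z_{0.9} = 1.282.
σ = (5.136 − 2.163)/(1.282 − (-1.282)) = 1.160.
μ = 2.163 − (-1.282)·1.160 = 3.650.

μ ≈ 3.650, σ ≈ 1.160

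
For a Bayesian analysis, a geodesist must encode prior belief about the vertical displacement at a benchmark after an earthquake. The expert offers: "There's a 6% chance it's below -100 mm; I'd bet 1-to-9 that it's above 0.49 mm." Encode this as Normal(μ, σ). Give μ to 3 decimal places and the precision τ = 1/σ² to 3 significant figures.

μ = -44.915, τ = 0.000797

For Normal(μ,σ), the p-quantile is μ + z_p·σ. Here z_{0.06} = -1.555, z_{0.9} = 1.282.
So -100 = μ − 1.555σ and 0.49 = μ + 1.282σ.
Subtracting: σ = (0.49 − -100)/(1.282 − (-1.555)) = 35.430.
Then μ = -100 − (-1.555)·35.430 = -44.915.
Precision τ = 1/σ² = 1/35.43² = 0.000797.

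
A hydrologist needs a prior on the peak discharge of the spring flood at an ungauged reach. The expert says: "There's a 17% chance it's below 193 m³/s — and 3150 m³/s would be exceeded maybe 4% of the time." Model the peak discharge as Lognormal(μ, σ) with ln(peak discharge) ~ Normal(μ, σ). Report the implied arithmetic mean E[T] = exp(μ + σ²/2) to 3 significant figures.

If T ~ Lognormal(μ,σ) then ln T ~ Normal(μ,σ), so the p-quantile of ln T is μ + z_p·σ.
ln(193) = 5.263 and ln(3150) = 8.055; z_{0.17} = -0.9542, z_{0.96} = 1.751.
σ = (8.055 − 5.263)/(1.751 − (-0.9542)) = 1.032.
μ = 5.263 − (-0.9542)·1.032 = 6.248.
E[T] = exp(μ + σ²/2) = exp(6.248 + 0.5329) = 881 m³/s.

E[T] ≈ 881 m³/s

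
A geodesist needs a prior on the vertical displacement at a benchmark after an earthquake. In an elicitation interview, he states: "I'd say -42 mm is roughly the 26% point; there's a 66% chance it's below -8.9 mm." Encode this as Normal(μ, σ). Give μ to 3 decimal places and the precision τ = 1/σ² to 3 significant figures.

For Normal(μ,σ), the p-quantile is μ + z_p·σ. Here z_{0.26} = -0.6433, z_{0.66} = 0.4125.
So -42 = μ − 0.6433σ and -8.9 = μ + 0.4125σ.
Subtracting: σ = (-8.9 − -42)/(0.4125 − (-0.6433)) = 31.350.
Then μ = -42 − (-0.6433)·31.350 = -21.831.
Precision τ = 1/σ² = 1/31.35² = 0.00102.

μ = -21.831, τ = 0.00102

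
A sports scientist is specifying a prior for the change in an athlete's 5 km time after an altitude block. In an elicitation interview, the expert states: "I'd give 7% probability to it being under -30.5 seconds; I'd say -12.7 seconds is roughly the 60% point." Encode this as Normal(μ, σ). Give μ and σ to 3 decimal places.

μ = -15.308, σ = 10.294

For Normal(μ,σ), the p-quantile is μ + z_p·σ. Here z_{0.07} = -1.476, z_{0.6} = 0.2533.
So -30.5 = μ − 1.476σ and -12.7 = μ + 0.2533σ.
Subtracting: σ = (-12.7 − -30.5)/(0.2533 − (-1.476)) = 10.294.
Then μ = -30.5 − (-1.476)·10.294 = -15.308.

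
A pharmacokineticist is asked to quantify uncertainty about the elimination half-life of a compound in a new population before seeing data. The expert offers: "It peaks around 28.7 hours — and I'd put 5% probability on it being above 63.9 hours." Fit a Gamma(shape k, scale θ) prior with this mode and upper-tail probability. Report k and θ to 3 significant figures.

k ≈ 5.29, θ ≈ 6.69

Gamma(k,θ) with k>1 has mode (k−1)θ, so θ = 28.7/(k−1).
Need P(X < 63.9) = 0.95 with θ tied to k this way. Start at k = 2, θ = 28.7: P(X<63.9) ≈ 0.652.
Too low — raise k to concentrate. Iterating converges to k ≈ 5.29.
Then θ = 28.7/(5.29−1) ≈ 6.69.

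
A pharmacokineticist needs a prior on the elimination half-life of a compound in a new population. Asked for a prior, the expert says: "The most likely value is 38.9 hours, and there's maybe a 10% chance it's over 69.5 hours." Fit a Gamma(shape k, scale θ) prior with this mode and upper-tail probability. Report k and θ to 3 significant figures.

Gamma(k,θ) with k>1 has mode (k−1)θ, so θ = 38.9/(k−1).
Need P(X < 69.5) = 0.9 with θ tied to k this way. Start at k = 2, θ = 38.9: P(X<69.5) ≈ 0.533.
Too low — raise k to concentrate. Iterating converges to k ≈ 6.65.
Then θ = 38.9/(6.65−1) ≈ 6.89.

k ≈ 6.65, θ ≈ 6.89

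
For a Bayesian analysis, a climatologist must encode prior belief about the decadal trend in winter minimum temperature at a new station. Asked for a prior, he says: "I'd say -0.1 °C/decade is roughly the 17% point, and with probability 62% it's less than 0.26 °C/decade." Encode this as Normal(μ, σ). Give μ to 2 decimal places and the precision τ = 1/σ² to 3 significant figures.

μ = 0.17, τ = 12.2

The p-quantile of Normal(μ,σ) is μ + z_p·σ, with z_{0.17} = -0.9542 and z_{0.62} = 0.3055.
Eliminate σ: μ = (z₂·x₁ − z₁·x₂)/(z₂ − z₁) = (0.3055·-0.1 − (-0.9542)·0.26)/1.26 = 0.17.
Then σ = (x₂ − x₁)/(z₂ − z₁) = (0.26 − -0.1)/1.26 = 0.29.
Precision τ = 1/σ² = 1/0.2858² = 12.2.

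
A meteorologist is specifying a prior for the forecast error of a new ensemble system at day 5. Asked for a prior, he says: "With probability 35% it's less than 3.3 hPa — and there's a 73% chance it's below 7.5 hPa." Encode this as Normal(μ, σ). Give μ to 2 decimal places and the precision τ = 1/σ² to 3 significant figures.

μ = 4.92, τ = 0.0565

The p-quantile of Normal(μ,σ) is μ + z_p·σ, with z_{0.35} = -0.3853 and z_{0.73} = 0.6128.
Eliminate σ: μ = (z₂·x₁ − z₁·x₂)/(z₂ − z₁) = (0.6128·3.3 − (-0.3853)·7.5)/0.9981 = 4.92.
Then σ = (x₂ − x₁)/(z₂ − z₁) = (7.5 − 3.3)/0.9981 = 4.21.
Precision τ = 1/σ² = 1/4.208² = 0.0565.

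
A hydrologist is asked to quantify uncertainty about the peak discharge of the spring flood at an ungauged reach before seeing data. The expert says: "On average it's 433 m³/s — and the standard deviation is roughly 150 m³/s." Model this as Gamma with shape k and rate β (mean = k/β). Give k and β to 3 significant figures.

k ≈ 8.33, β ≈ 0.0192

For Gamma(k, rate β): mean = k/β, variance = k/β², so CV = 1/√k.
CV = SD/mean = 150/433 = 0.3464, hence k = 1/CV² = 8.33.
Then β = k/mean = 8.33/433 = 0.0192.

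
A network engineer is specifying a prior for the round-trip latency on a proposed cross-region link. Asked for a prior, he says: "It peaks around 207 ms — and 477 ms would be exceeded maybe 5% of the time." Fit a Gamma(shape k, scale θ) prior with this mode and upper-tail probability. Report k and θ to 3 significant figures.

Gamma(k,θ) with k>1 has mode (k−1)θ, so θ = 207/(k−1).
Need P(X < 477) = 0.95 with θ tied to k this way. Start at k = 2, θ = 207: P(X<477) ≈ 0.670.
Too low — raise k to concentrate. Iterating converges to k ≈ 4.93.
Then θ = 207/(4.93−1) ≈ 52.7.

k ≈ 4.93, θ ≈ 52.7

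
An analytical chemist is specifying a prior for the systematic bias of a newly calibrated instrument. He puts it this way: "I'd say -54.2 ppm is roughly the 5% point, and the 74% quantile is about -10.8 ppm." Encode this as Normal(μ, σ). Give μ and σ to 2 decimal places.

μ = -23.00, σ = 18.97

The p-quantile of Normal(μ,σ) is μ + z_p·σ, with z_{0.05} = -1.645 and z_{0.74} = 0.6433.
Eliminate σ: μ = (z₂·x₁ − z₁·x₂)/(z₂ − z₁) = (0.6433·-54.2 − (-1.645)·-10.8)/2.288 = -23.00.
Then σ = (x₂ − x₁)/(z₂ − z₁) = (-10.8 − -54.2)/2.288 = 18.97.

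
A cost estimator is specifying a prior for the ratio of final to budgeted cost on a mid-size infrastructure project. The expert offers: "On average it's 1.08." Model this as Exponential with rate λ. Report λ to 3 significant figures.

λ ≈ 0.926

Exponential mean = 1/λ, so λ = 1/1.08 = 0.926.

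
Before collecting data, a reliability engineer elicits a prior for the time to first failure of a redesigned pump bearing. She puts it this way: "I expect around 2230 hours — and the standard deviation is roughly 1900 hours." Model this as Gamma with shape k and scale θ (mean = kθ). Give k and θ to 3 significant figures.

For Gamma(k, scale θ): mean = kθ, variance = kθ², so CV = 1/√k.
CV = SD/mean = 1900/2230 = 0.852, hence k = 1/CV² = 1.38.
Then θ = mean/k = 2230/1.38 = 1620.

k ≈ 1.38, θ ≈ 1620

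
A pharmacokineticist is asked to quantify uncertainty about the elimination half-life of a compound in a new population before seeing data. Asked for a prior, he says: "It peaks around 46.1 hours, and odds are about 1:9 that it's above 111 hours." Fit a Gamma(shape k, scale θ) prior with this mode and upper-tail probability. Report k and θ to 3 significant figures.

k ≈ 3.49, θ ≈ 18.5

Gamma(k,θ) with k>1 has mode (k−1)θ, so θ = 46.1/(k−1).
Need P(X < 111) = 0.9 with θ tied to k this way. Start at k = 2, θ = 46.1: P(X<111) ≈ 0.693.
Too low — raise k to concentrate. Iterating converges to k ≈ 3.49.
Then θ = 46.1/(3.49−1) ≈ 18.5.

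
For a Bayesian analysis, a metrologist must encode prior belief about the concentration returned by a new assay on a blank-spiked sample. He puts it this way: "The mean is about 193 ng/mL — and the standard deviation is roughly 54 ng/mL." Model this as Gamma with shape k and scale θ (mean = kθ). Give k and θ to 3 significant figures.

For Gamma(k, scale θ): mean = kθ, variance = kθ², so CV = 1/√k.
CV = SD/mean = 54/193 = 0.2798, hence k = 1/CV² = 12.8.
Then θ = mean/k = 193/12.8 = 15.1.

k ≈ 12.8, θ ≈ 15.1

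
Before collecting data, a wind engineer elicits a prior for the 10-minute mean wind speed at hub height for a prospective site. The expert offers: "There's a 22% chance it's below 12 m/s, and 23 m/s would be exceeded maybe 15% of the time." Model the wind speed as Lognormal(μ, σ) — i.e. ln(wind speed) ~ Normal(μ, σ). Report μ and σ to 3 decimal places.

If T ~ Lognormal(μ,σ) then ln T ~ Normal(μ,σ), so the p-quantile of ln T is μ + z_p·σ.
ln(12) = 2.485 and ln(23) = 3.135; z_{0.22} = -0.7722, z_{0.85} = 1.036.
σ = (3.135 − 2.485)/(1.036 − (-0.7722)) = 0.360.
μ = 2.485 − (-0.7722)·0.360 = 2.763.

μ ≈ 2.763, σ ≈ 0.360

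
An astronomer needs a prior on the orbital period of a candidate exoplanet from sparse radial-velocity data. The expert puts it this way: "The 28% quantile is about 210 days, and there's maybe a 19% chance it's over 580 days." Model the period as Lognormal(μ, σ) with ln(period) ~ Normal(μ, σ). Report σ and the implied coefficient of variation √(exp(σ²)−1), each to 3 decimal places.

If T ~ Lognormal(μ,σ) then ln T ~ Normal(μ,σ), so the p-quantile of ln T is μ + z_p·σ.
ln(210) = 5.347 and ln(580) = 6.363; z_{0.28} = -0.5828, z_{0.81} = 0.8779.
σ = (6.363 − 5.347)/(0.8779 − (-0.5828)) = 0.695.
μ = 5.347 − (-0.5828)·0.695 = 5.752.
CV = √(exp(σ²)−1) = √(exp(0.4837)−1) = 0.789.

σ ≈ 0.695, CV ≈ 0.789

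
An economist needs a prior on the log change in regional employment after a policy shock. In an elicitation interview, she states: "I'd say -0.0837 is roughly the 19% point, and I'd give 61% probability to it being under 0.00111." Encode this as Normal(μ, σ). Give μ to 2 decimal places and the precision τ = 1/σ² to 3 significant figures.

μ = -0.02, τ = 186

For Normal(μ,σ), the p-quantile is μ + z_p·σ. Here z_{0.19} = -0.8779, z_{0.61} = 0.2793.
So -0.0837 = μ − 0.8779σ and 0.00111 = μ + 0.2793σ.
Subtracting: σ = (0.00111 − -0.0837)/(0.2793 − (-0.8779)) = 0.07.
Then μ = -0.0837 − (-0.8779)·0.07 = -0.02.
Precision τ = 1/σ² = 1/0.07329² = 186.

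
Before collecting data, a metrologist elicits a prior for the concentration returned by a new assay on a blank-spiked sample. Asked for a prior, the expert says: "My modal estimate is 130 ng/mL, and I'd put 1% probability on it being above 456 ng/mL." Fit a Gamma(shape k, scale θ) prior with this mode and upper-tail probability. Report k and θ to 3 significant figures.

Gamma(k,θ) with k>1 has mode (k−1)θ, so θ = 130/(k−1).
Need P(X < 456) = 0.99 with θ tied to k this way. Start at k = 2, θ = 130: P(X<456) ≈ 0.865.
Too low — raise k to concentrate. Iterating converges to k ≈ 3.75.
Then θ = 130/(3.75−1) ≈ 47.3.

k ≈ 3.75, θ ≈ 47.3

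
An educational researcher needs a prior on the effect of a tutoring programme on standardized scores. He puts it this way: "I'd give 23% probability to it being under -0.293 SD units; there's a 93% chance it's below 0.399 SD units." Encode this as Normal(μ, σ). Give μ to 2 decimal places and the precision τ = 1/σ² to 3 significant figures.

The p-quantile of Normal(μ,σ) is μ + z_p·σ, with z_{0.23} = -0.7388 and z_{0.93} = 1.476.
Eliminate σ: μ = (z₂·x₁ − z₁·x₂)/(z₂ − z₁) = (1.476·-0.293 − (-0.7388)·0.399)/2.215 = -0.06.
Then σ = (x₂ − x₁)/(z₂ − z₁) = (0.399 − -0.293)/2.215 = 0.31.
Precision τ = 1/σ² = 1/0.3125² = 10.2.

μ = -0.06, τ = 10.2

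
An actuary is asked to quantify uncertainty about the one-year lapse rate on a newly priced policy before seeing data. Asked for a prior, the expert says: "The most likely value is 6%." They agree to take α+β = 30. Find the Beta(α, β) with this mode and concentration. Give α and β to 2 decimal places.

For α,β > 1 the Beta mode is (α−1)/(α+β−2). With α+β = 30, the mode is (α−1)/28.
Set (α−1)/28 = 0.06 → α = 1 + 0.06·28 = 2.68.
β = 30 − α = 27.32.

α = 2.68, β = 27.32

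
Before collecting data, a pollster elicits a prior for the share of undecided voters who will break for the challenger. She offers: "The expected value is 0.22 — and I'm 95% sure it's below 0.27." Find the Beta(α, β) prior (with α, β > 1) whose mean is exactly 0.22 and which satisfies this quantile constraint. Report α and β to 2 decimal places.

α ≈ 43.35, β ≈ 153.70

With mean 0.22 fixed, write α = 0.22s, β = 0.78s where s = α+β.
Need P(θ < 0.27) = 0.95 under Beta(0.22s, 0.78s). Normal approximation: (q−m)/√(m(1−m)/s) ≈ z_{0.95} = 1.64, so s ≈ 0.22·0.78·(1.64)²/(0.27−0.22)² = 185.7.
At s = 185.7: P(θ<0.27) ≈ 0.945. Adjusting to match 0.95 gives s ≈ 197.05.
So α = 0.22·197.05 ≈ 43.35, β = 0.78·197.05 ≈ 153.70.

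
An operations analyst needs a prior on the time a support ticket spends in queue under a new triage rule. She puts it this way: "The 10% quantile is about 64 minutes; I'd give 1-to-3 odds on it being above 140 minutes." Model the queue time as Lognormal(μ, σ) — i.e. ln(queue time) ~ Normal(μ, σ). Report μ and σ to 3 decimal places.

μ ≈ 4.672, σ ≈ 0.400

If T ~ Lognormal(μ,σ) then ln T ~ Normal(μ,σ), so the p-quantile of ln T is μ + z_p·σ.
ln(64) = 4.159 and ln(140) = 4.942; z_{0.1} = -1.282, z_{0.75} = 0.6745.
σ = (4.942 − 4.159)/(0.6745 − (-1.282)) = 0.400.
μ = 4.159 − (-1.282)·0.400 = 4.672.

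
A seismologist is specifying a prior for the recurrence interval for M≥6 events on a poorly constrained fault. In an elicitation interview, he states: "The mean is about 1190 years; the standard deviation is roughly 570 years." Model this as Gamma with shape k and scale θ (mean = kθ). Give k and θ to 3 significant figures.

For Gamma(k, scale θ): mean = kθ, variance = kθ², so CV = 1/√k.
CV = SD/mean = 570/1190 = 0.479, hence k = 1/CV² = 4.36.
Then θ = mean/k = 1190/4.36 = 273.

k ≈ 4.36, θ ≈ 273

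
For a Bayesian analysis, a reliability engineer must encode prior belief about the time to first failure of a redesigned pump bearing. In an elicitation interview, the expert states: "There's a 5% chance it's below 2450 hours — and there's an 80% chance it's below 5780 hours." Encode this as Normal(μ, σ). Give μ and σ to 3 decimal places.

μ = 4652.863, σ = 1339.245

The p-quantile of Normal(μ,σ) is μ + z_p·σ, with z_{0.05} = -1.645 and z_{0.8} = 0.8416.
Eliminate σ: μ = (z₂·x₁ − z₁·x₂)/(z₂ − z₁) = (0.8416·2450 − (-1.645)·5780)/2.486 = 4652.863.
Then σ = (x₂ − x₁)/(z₂ − z₁) = (5780 − 2450)/2.486 = 1339.245.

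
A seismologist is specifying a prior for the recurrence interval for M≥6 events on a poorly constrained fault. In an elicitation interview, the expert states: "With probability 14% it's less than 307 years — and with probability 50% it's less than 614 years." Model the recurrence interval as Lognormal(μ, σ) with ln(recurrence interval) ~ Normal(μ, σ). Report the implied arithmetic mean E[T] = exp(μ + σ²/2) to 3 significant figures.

E[T] ≈ 754 years

If T ~ Lognormal(μ,σ) then ln T ~ Normal(μ,σ), so the p-quantile of ln T is μ + z_p·σ.
ln(307) = 5.727 and ln(614) = 6.42; z_{0.14} = -1.08, z_{0.5} = 0.
σ = (6.42 − 5.727)/(0 − (-1.08)) = 0.642.
μ = 5.727 − (-1.08)·0.642 = 6.420.
E[T] = exp(μ + σ²/2) = exp(6.420 + 0.2058) = 754 years.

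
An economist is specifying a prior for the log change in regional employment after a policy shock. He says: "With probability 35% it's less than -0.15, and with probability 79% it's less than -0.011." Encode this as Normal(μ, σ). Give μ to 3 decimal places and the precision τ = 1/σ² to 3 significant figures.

μ = -0.105, τ = 73.5

For Normal(μ,σ), the p-quantile is μ + z_p·σ. Here z_{0.35} = -0.3853, z_{0.79} = 0.8064.
So -0.15 = μ − 0.3853σ and -0.011 = μ + 0.8064σ.
Subtracting: σ = (-0.011 − -0.15)/(0.8064 − (-0.3853)) = 0.117.
Then μ = -0.15 − (-0.3853)·0.117 = -0.105.
Precision τ = 1/σ² = 1/0.1166² = 73.5.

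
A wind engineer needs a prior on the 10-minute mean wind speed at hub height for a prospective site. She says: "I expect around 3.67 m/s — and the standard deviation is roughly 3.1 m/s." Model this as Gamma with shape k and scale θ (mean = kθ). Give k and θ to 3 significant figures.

k ≈ 1.4, θ ≈ 2.62

For Gamma(k, scale θ): mean = kθ, variance = kθ², so CV = 1/√k.
CV = SD/mean = 3.1/3.67 = 0.8447, hence k = 1/CV² = 1.4.
Then θ = mean/k = 3.67/1.4 = 2.62.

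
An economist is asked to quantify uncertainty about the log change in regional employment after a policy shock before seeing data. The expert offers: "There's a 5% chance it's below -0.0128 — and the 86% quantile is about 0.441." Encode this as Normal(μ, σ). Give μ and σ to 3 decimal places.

μ = 0.261, σ = 0.167

For Normal(μ,σ), the p-quantile is μ + z_p·σ. Here z_{0.05} = -1.645, z_{0.86} = 1.08.
So -0.0128 = μ − 1.645σ and 0.441 = μ + 1.08σ.
Subtracting: σ = (0.441 − -0.0128)/(1.08 − (-1.645)) = 0.167.
Then μ = -0.0128 − (-1.645)·0.167 = 0.261.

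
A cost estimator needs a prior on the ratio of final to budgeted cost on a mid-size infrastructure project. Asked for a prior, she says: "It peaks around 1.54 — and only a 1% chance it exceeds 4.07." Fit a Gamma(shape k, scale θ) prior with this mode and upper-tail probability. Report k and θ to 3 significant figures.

k ≈ 5.91, θ ≈ 0.314

Gamma(k,θ) with k>1 has mode (k−1)θ, so θ = 1.54/(k−1).
Need P(X < 4.07) = 0.99 with θ tied to k this way. Start at k = 2, θ = 1.54: P(X<4.07) ≈ 0.741.
Too low — raise k to concentrate. Iterating converges to k ≈ 5.91.
Then θ = 1.54/(5.91−1) ≈ 0.314.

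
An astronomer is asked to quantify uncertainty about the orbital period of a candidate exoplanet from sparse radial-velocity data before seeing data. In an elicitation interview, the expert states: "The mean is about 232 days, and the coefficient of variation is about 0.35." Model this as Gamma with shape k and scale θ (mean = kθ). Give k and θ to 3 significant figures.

For Gamma(k, scale θ): mean = kθ, variance = kθ², so CV = 1/√k.
CV = 0.35, hence k = 1/CV² = 8.16.
Then θ = mean/k = 232/8.16 = 28.4.

k ≈ 8.16, θ ≈ 28.4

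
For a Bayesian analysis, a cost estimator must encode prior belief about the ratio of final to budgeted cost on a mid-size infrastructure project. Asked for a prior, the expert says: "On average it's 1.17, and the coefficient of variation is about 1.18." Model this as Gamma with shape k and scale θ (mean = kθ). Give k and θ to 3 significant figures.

For Gamma(k, scale θ): mean = kθ, variance = kθ², so CV = 1/√k.
CV = 1.18, hence k = 1/CV² = 0.718.
Then θ = mean/k = 1.17/0.718 = 1.63.

k ≈ 0.718, θ ≈ 1.63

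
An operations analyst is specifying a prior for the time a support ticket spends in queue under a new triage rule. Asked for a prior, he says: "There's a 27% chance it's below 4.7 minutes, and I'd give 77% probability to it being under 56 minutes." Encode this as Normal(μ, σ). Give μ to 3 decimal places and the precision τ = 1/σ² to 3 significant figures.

For Normal(μ,σ), the p-quantile is μ + z_p·σ. Here z_{0.27} = -0.6128, z_{0.77} = 0.7388.
So 4.7 = μ − 0.6128σ and 56 = μ + 0.7388σ.
Subtracting: σ = (56 − 4.7)/(0.7388 − (-0.6128)) = 37.953.
Then μ = 4.7 − (-0.6128)·37.953 = 27.958.
Precision τ = 1/σ² = 1/37.95² = 0.000694.

μ = 27.958, τ = 0.000694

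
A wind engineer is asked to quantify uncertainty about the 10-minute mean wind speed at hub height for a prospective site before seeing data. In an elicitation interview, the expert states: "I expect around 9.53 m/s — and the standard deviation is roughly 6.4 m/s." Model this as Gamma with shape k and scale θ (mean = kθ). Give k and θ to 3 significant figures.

k ≈ 2.22, θ ≈ 4.3

For Gamma(k, scale θ): mean = kθ, variance = kθ², so CV = 1/√k.
CV = SD/mean = 6.4/9.53 = 0.6716, hence k = 1/CV² = 2.22.
Then θ = mean/k = 9.53/2.22 = 4.3.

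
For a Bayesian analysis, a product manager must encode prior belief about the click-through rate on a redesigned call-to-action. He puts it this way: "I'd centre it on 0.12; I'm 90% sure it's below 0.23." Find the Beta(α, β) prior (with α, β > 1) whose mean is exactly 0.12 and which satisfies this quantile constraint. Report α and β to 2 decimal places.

With mean 0.12 fixed, write α = 0.12s, β = 0.88s where s = α+β.
Need P(θ < 0.23) = 0.9 under Beta(0.12s, 0.88s). Normal approximation: (q−m)/√(m(1−m)/s) ≈ z_{0.9} = 1.28, so s ≈ 0.12·0.88·(1.28)²/(0.23−0.12)² = 14.3.
At s = 14.3: P(θ<0.23) ≈ 0.893. Adjusting to match 0.9 gives s ≈ 15.61.
So α = 0.12·15.61 ≈ 1.87, β = 0.88·15.61 ≈ 13.74.

α ≈ 1.87, β ≈ 13.74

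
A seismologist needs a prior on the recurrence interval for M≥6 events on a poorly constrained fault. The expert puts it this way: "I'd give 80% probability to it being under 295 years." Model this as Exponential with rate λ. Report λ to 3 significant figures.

λ ≈ 0.00546

P(T < 295.0) = 1 − e^(−λ·295.0) = 0.8, so λ = −ln(1−0.8)/295.0 = −ln(0.2)/295.0 = 0.00546.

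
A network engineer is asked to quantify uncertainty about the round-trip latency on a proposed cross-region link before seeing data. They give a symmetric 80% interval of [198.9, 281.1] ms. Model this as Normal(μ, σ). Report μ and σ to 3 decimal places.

μ = 240.000, σ = 32.071

A symmetric 80% interval runs μ ± z·σ with z = 1.282.
Half-width = 41.1, so σ = 41.1/1.282 = 32.071.
μ is the interval midpoint, 240.000.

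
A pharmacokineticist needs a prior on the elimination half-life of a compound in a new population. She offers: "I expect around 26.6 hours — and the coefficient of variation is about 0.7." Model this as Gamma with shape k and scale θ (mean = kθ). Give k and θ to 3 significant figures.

k ≈ 2.04, θ ≈ 13

For Gamma(k, scale θ): mean = kθ, variance = kθ², so CV = 1/√k.
CV = 0.7, hence k = 1/CV² = 2.04.
Then θ = mean/k = 26.6/2.04 = 13.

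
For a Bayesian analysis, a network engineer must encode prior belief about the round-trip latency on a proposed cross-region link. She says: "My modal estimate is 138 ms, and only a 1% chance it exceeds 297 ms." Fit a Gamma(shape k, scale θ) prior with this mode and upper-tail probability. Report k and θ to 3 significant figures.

k ≈ 9.24, θ ≈ 16.7

Gamma(k,θ) with k>1 has mode (k−1)θ, so θ = 138/(k−1).
Need P(X < 297) = 0.99 with θ tied to k this way. Start at k = 2, θ = 138: P(X<297) ≈ 0.634.
Too low — raise k to concentrate. Iterating converges to k ≈ 9.24.
Then θ = 138/(9.24−1) ≈ 16.7.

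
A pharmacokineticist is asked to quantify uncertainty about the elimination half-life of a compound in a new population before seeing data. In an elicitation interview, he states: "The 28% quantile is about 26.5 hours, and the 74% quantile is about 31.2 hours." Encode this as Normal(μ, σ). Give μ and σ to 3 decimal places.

The p-quantile of Normal(μ,σ) is μ + z_p·σ, with z_{0.28} = -0.5828 and z_{0.74} = 0.6433.
Eliminate σ: μ = (z₂·x₁ − z₁·x₂)/(z₂ − z₁) = (0.6433·26.5 − (-0.5828)·31.2)/1.226 = 28.734.
Then σ = (x₂ − x₁)/(z₂ − z₁) = (31.2 − 26.5)/1.226 = 3.833.

μ = 28.734, σ = 3.833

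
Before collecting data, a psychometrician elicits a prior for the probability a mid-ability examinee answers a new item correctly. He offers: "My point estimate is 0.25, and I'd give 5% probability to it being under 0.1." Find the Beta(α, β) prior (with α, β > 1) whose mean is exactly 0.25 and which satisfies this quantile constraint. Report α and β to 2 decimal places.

With mean 0.25 fixed, write α = 0.25s, β = 0.75s where s = α+β.
Need P(θ < 0.1) = 0.05 under Beta(0.25s, 0.75s). Normal approximation: (q−m)/√(m(1−m)/s) ≈ z_{0.05} = -1.64, so s ≈ 0.25·0.75·(-1.64)²/(0.1−0.25)² = 22.5.
At s = 22.5: P(θ<0.1) ≈ 0.027. Adjusting to match 0.05 gives s ≈ 16.91.
So α = 0.25·16.91 ≈ 4.23, β = 0.75·16.91 ≈ 12.68.

α ≈ 4.23, β ≈ 12.68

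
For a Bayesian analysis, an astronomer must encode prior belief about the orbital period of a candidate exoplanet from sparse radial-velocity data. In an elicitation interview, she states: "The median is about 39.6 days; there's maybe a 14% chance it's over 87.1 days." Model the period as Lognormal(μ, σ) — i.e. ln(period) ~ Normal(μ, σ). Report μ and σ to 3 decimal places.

If T ~ Lognormal(μ,σ) then ln T ~ Normal(μ,σ), so the p-quantile of ln T is μ + z_p·σ.
ln(39.6) = 3.679 and ln(87.1) = 4.467; z_{0.5} = 0, z_{0.86} = 1.08.
σ = (4.467 − 3.679)/(1.08 − (0)) = 0.730.
μ = 3.679 − (0)·0.730 = 3.679.

μ ≈ 3.679, σ ≈ 0.730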